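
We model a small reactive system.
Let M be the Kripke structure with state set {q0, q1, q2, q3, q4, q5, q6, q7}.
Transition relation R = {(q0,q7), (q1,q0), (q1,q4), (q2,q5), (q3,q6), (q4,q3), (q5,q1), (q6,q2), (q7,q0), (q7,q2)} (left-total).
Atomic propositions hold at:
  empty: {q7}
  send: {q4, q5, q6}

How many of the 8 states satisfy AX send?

2

Sat(AX send) = {s : every successor in {q4, q5, q6}} = {q2, q3}
|Sat(AX send)| = |{q2, q3}| = 2.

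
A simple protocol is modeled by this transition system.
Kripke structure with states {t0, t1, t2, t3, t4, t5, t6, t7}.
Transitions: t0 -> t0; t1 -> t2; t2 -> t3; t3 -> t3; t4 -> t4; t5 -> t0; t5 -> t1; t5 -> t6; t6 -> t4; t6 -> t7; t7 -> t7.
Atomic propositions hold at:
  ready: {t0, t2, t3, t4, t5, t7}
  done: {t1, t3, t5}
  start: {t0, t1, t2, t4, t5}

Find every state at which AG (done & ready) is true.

Sat(done & ready) = {t3, t5}
AG (done & ready): greatest fixpoint, start Z0 = {t3, t5}, keep only states in Sat with every successor in Z. Z1 = {t3}; fixed.
Sat(AG (done & ready)) = {t3}

{t3}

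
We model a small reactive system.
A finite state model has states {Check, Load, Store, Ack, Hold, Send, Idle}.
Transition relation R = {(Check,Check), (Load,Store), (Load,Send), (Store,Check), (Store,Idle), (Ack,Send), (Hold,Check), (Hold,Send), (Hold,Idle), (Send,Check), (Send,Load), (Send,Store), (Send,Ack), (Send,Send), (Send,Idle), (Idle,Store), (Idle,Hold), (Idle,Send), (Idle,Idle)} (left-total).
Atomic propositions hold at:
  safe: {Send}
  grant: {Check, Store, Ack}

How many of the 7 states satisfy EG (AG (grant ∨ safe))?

Sat(grant ∨ safe) = {Check, Store, Ack, Send}
AG (grant ∨ safe): greatest fixpoint, start Z0 = {Check, Store, Ack, Send}, keep only states in Sat with every successor in Z. Z1 = {Check, Ack}; Z2 = {Check}; fixed.
Sat(AG (grant ∨ safe)) = {Check}
EG (AG (grant ∨ safe)): greatest fixpoint, start Z0 = {Check}, keep only states in Sat with some successor in Z. Already a fixed point.
Sat(EG (AG (grant ∨ safe))) = {Check}
|Sat(EG (AG (grant ∨ safe)))| = |{Check}| = 1.

1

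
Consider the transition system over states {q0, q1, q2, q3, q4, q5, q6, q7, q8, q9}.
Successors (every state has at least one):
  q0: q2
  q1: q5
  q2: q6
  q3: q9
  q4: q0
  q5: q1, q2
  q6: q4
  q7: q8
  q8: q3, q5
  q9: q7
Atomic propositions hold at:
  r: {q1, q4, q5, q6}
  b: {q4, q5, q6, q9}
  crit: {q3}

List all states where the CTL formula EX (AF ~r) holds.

{q0, q2, q3, q4, q5, q6, q7, q8, q9}

Sat(~r) = {q0, q2, q3, q7, q8, q9}
AF ~r: least fixpoint, start Z0 = {q0, q2, q3, q7, q8, q9}, add states with every successor in Z. Z1 = {q0, q2, q3, q4, q7, q8, q9}; Z2 = {q0, q2, q3, q4, q6, q7, q8, q9}; fixed.
Sat(AF ~r) = {q0, q2, q3, q4, q6, q7, q8, q9}
Sat(EX (AF ~r)) = {s : some successor in {q0, q2, q3, q4, q6, q7, q8, q9}} = {q0, q2, q3, q4, q5, q6, q7, q8, q9}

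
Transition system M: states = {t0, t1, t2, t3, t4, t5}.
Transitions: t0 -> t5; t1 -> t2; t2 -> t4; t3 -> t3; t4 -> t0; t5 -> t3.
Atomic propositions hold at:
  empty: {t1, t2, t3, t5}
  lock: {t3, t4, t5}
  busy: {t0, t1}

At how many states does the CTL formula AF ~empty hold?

Sat(~empty) = {t0, t4}
AF ~empty: least fixpoint, start Z0 = {t0, t4}, add states with every successor in Z. Z1 = {t0, t2, t4}; Z2 = {t0, t1, t2, t4}; fixed.
Sat(AF ~empty) = {t0, t1, t2, t4}
|Sat(AF ~empty)| = |{t0, t1, t2, t4}| = 4.

4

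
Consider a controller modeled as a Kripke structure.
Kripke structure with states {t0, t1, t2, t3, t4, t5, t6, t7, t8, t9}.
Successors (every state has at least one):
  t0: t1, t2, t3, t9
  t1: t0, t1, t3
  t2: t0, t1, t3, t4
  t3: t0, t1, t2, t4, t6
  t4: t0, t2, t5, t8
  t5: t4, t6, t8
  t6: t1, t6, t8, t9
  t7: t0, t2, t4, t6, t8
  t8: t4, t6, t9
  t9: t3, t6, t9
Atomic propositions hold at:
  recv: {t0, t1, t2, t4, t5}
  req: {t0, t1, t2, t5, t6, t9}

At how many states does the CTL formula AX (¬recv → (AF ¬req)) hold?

3

Sat(¬recv) = {t3, t6, t7, t8, t9}
Sat(¬req) = {t3, t4, t7, t8}
AF ¬req: least fixpoint, start Z0 = {t3, t4, t7, t8}, add states with every successor in Z. Already a fixed point.
Sat(AF ¬req) = {t3, t4, t7, t8}
Sat(¬recv → (AF ¬req)) = {t0, t1, t2, t3, t4, t5, t7, t8}
Sat(AX (¬recv → (AF ¬req))) = {s : every successor in {t0, t1, t2, t3, t4, t5, t7, t8}} = {t1, t2, t4}
|Sat(AX (¬recv → (AF ¬req)))| = |{t1, t2, t4}| = 3.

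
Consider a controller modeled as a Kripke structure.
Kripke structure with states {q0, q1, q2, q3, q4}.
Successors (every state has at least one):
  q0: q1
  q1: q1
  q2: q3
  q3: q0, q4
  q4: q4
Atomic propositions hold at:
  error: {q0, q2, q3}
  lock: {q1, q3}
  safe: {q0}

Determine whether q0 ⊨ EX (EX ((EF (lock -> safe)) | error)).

No

Sat(lock -> safe) = {q0, q2, q4}
EF (lock -> safe): least fixpoint, start Z0 = {q0, q2, q4}, add states with some successor in Z. Z1 = {q0, q2, q3, q4}; fixed.
Sat(EF (lock -> safe)) = {q0, q2, q3, q4}
Sat((EF (lock -> safe)) | error) = {q0, q2, q3, q4}
Sat(EX ((EF (lock -> safe)) | error)) = {s : some successor in {q0, q2, q3, q4}} = {q2, q3, q4}
Sat(EX (EX ((EF (lock -> safe)) | error))) = {s : some successor in {q2, q3, q4}} = {q2, q3, q4}
q0 ∉ Sat(EX (EX ((EF (lock -> safe)) | error))) = {q2, q3, q4}, so the formula does not hold at q0.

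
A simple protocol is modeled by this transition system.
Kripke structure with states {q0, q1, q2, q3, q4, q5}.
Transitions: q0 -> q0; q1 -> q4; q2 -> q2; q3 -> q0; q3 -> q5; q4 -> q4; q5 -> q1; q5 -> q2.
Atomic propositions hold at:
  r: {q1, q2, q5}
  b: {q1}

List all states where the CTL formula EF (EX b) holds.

{q3, q5}

Sat(EX b) = {s : some successor in {q1}} = {q5}
EF (EX b): least fixpoint, start Z0 = {q5}, add states with some successor in Z. Z1 = {q3, q5}; fixed.
Sat(EF (EX b)) = {q3, q5}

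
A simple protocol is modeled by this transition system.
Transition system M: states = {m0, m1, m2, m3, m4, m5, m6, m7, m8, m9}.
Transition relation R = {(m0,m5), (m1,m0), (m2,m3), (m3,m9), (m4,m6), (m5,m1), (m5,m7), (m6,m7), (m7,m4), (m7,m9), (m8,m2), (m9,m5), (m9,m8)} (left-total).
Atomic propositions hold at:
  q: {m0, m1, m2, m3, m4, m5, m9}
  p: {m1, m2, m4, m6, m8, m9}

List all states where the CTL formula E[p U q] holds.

{m0, m1, m2, m3, m4, m5, m8, m9}

E[p U q]: least fixpoint, start Z0 = Sat(q) = {m0, m1, m2, m3, m4, m5, m9}, add states in Sat(p) with some successor in Z. Z1 = {m0, m1, m2, m3, m4, m5, m8, m9}; fixed.
Sat(E[p U q]) = {m0, m1, m2, m3, m4, m5, m8, m9}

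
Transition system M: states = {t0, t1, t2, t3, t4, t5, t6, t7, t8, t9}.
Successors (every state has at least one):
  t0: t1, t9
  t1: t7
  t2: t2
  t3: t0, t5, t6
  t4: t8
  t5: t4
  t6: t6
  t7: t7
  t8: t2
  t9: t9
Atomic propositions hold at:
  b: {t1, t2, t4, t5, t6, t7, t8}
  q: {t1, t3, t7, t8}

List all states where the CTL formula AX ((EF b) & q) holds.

EF b: least fixpoint, start Z0 = {t1, t2, t4, t5, t6, t7, t8}, add states with some successor in Z. Z1 = {t0, t1, t2, t3, t4, t5, t6, t7, t8}; fixed.
Sat(EF b) = {t0, t1, t2, t3, t4, t5, t6, t7, t8}
Sat((EF b) & q) = {t1, t3, t7, t8}
Sat(AX ((EF b) & q)) = {s : every successor in {t1, t3, t7, t8}} = {t1, t4, t7}

{t1, t4, t7}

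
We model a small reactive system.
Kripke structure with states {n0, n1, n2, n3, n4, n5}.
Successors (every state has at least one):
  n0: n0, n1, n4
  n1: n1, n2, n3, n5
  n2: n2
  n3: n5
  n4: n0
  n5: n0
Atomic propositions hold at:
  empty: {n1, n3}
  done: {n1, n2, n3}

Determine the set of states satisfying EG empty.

EG empty: greatest fixpoint, start Z0 = {n1, n3}, keep only states in Sat with some successor in Z. Z1 = {n1}; fixed.
Sat(EG empty) = {n1}

{n1}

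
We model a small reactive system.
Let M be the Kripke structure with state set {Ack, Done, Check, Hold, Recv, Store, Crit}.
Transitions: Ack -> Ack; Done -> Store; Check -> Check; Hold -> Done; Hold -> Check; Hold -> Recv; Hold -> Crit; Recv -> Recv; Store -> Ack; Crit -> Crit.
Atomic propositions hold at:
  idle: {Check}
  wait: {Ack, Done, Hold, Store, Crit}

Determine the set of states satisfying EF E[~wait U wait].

{Ack, Done, Hold, Store, Crit}

Sat(~wait) = {Check, Recv}
E[~wait U wait]: least fixpoint, start Z0 = Sat(wait) = {Ack, Done, Hold, Store, Crit}, add states in Sat(~wait) with some successor in Z. Already a fixed point.
Sat(E[~wait U wait]) = {Ack, Done, Hold, Store, Crit}
EF E[~wait U wait]: least fixpoint, start Z0 = {Ack, Done, Hold, Store, Crit}, add states with some successor in Z. Already a fixed point.
Sat(EF E[~wait U wait]) = {Ack, Done, Hold, Store, Crit}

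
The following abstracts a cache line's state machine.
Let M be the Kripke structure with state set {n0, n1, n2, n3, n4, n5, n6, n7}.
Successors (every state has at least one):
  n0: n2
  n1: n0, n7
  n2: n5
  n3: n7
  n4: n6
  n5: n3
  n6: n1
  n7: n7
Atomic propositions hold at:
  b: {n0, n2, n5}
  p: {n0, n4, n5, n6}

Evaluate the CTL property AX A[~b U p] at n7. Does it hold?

Sat(~b) = {n1, n3, n4, n6, n7}
A[~b U p]: least fixpoint, start Z0 = Sat(p) = {n0, n4, n5, n6}, add states in Sat(~b) with every successor in Z. Already a fixed point.
Sat(A[~b U p]) = {n0, n4, n5, n6}
Sat(AX A[~b U p]) = {s : every successor in {n0, n4, n5, n6}} = {n2, n4}
n7 ∉ Sat(AX A[~b U p]) = {n2, n4}, so the formula does not hold at n7.

No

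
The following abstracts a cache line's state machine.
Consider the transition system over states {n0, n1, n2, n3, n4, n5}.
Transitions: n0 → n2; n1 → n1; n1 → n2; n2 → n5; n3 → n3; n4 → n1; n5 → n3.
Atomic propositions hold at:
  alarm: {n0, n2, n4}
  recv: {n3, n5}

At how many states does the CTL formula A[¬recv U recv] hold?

Sat(¬recv) = {n0, n1, n2, n4}
A[¬recv U recv]: least fixpoint, start Z0 = Sat(recv) = {n3, n5}, add states in Sat(¬recv) with every successor in Z. Z1 = {n2, n3, n5}; Z2 = {n0, n2, n3, n5}; fixed.
Sat(A[¬recv U recv]) = {n0, n2, n3, n5}
|Sat(A[¬recv U recv])| = |{n0, n2, n3, n5}| = 4.

4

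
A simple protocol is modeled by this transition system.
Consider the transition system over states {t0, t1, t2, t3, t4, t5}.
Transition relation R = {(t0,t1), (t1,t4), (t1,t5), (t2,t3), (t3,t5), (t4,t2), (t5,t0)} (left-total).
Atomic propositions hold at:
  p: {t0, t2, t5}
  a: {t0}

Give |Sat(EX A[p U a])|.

A[p U a]: least fixpoint, start Z0 = Sat(a) = {t0}, add states in Sat(p) with every successor in Z. Z1 = {t0, t5}; fixed.
Sat(A[p U a]) = {t0, t5}
Sat(EX A[p U a]) = {s : some successor in {t0, t5}} = {t1, t3, t5}
|Sat(EX A[p U a])| = |{t1, t3, t5}| = 3.

3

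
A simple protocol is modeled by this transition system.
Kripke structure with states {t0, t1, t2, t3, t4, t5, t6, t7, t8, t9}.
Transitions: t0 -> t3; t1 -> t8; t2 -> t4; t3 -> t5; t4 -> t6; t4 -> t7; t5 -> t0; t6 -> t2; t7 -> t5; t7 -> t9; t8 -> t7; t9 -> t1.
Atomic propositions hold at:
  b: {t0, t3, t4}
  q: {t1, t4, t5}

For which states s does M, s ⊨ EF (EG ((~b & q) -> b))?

Sat(~b) = {t1, t2, t5, t6, t7, t8, t9}
Sat(~b & q) = {t1, t5}
Sat((~b & q) -> b) = {t0, t2, t3, t4, t6, t7, t8, t9}
EG ((~b & q) -> b): greatest fixpoint, start Z0 = {t0, t2, t3, t4, t6, t7, t8, t9}, keep only states in Sat with some successor in Z. Z1 = {t0, t2, t4, t6, t7, t8}; Z2 = {t2, t4, t6, t8}; Z3 = {t2, t4, t6}; fixed.
Sat(EG ((~b & q) -> b)) = {t2, t4, t6}
EF (EG ((~b & q) -> b)): least fixpoint, start Z0 = {t2, t4, t6}, add states with some successor in Z. Already a fixed point.
Sat(EF (EG ((~b & q) -> b))) = {t2, t4, t6}

{t2, t4, t6}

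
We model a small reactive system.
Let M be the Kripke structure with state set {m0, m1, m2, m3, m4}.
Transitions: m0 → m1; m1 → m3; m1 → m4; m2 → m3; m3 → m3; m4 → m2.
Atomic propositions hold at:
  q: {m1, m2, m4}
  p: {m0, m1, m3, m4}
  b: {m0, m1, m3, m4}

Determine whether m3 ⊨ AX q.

Sat(AX q) = {s : every successor in {m1, m2, m4}} = {m0, m4}
m3 ∉ Sat(AX q) = {m0, m4}, so the formula does not hold at m3.

No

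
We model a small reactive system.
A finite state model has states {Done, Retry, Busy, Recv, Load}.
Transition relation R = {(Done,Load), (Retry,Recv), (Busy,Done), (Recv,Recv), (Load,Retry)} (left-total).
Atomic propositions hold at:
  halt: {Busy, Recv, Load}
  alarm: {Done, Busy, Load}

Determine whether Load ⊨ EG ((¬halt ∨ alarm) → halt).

Sat(¬halt) = {Done, Retry}
Sat(¬halt ∨ alarm) = {Done, Retry, Busy, Load}
Sat((¬halt ∨ alarm) → halt) = {Busy, Recv, Load}
EG ((¬halt ∨ alarm) → halt): greatest fixpoint, start Z0 = {Busy, Recv, Load}, keep only states in Sat with some successor in Z. Z1 = {Recv}; fixed.
Sat(EG ((¬halt ∨ alarm) → halt)) = {Recv}
Load ∉ Sat(EG ((¬halt ∨ alarm) → halt)) = {Recv}, so the formula does not hold at Load.

No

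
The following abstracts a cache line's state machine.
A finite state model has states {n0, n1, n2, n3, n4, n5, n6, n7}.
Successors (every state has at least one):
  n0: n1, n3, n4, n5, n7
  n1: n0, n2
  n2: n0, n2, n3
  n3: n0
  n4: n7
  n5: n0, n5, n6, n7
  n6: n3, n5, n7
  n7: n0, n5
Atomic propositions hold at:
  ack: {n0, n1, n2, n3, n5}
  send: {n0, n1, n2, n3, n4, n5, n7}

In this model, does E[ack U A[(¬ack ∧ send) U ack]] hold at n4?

Sat(¬ack) = {n4, n6, n7}
Sat(¬ack ∧ send) = {n4, n7}
A[(¬ack ∧ send) U ack]: least fixpoint, start Z0 = Sat(ack) = {n0, n1, n2, n3, n5}, add states in Sat(¬ack ∧ send) with every successor in Z. Z1 = {n0, n1, n2, n3, n5, n7}; Z2 = {n0, n1, n2, n3, n4, n5, n7}; fixed.
Sat(A[(¬ack ∧ send) U ack]) = {n0, n1, n2, n3, n4, n5, n7}
E[ack U A[(¬ack ∧ send) U ack]]: least fixpoint, start Z0 = Sat(A[(¬ack ∧ send) U ack]) = {n0, n1, n2, n3, n4, n5, n7}, add states in Sat(ack) with some successor in Z. Already a fixed point.
Sat(E[ack U A[(¬ack ∧ send) U ack]]) = {n0, n1, n2, n3, n4, n5, n7}
n4 ∈ Sat(E[ack U A[(¬ack ∧ send) U ack]]) = {n0, n1, n2, n3, n4, n5, n7}, so the formula holds at n4.

Yes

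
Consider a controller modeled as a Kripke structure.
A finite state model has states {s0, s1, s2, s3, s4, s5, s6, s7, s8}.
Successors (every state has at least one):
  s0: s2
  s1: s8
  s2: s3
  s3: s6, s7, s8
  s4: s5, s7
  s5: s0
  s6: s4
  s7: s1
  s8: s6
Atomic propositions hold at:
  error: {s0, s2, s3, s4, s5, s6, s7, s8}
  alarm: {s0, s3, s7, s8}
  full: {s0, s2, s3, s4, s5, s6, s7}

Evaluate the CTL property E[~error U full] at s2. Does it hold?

Sat(~error) = {s1}
E[~error U full]: least fixpoint, start Z0 = Sat(full) = {s0, s2, s3, s4, s5, s6, s7}, add states in Sat(~error) with some successor in Z. Already a fixed point.
Sat(E[~error U full]) = {s0, s2, s3, s4, s5, s6, s7}
s2 ∈ Sat(E[~error U full]) = {s0, s2, s3, s4, s5, s6, s7}, so the formula holds at s2.

Yes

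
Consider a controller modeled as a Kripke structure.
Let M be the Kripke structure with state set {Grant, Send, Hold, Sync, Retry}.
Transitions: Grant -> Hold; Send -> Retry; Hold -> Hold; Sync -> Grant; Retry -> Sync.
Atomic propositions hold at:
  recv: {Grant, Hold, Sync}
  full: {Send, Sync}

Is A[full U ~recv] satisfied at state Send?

Yes

Sat(~recv) = {Send, Retry}
A[full U ~recv]: least fixpoint, start Z0 = Sat(~recv) = {Send, Retry}, add states in Sat(full) with every successor in Z. Already a fixed point.
Sat(A[full U ~recv]) = {Send, Retry}
Send ∈ Sat(A[full U ~recv]) = {Send, Retry}, so the formula holds at Send.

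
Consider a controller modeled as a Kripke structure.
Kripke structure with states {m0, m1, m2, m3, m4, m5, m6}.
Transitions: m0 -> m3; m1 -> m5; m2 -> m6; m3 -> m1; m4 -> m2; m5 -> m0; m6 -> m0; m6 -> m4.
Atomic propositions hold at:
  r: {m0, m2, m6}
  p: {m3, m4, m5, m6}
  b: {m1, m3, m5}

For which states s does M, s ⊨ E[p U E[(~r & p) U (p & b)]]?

{m3, m5}

Sat(~r) = {m1, m3, m4, m5}
Sat(~r & p) = {m3, m4, m5}
Sat(p & b) = {m3, m5}
E[(~r & p) U (p & b)]: least fixpoint, start Z0 = Sat((p & b)) = {m3, m5}, add states in Sat(~r & p) with some successor in Z. Already a fixed point.
Sat(E[(~r & p) U (p & b)]) = {m3, m5}
E[p U E[(~r & p) U (p & b)]]: least fixpoint, start Z0 = Sat(E[(~r & p) U (p & b)]) = {m3, m5}, add states in Sat(p) with some successor in Z. Already a fixed point.
Sat(E[p U E[(~r & p) U (p & b)]]) = {m3, m5}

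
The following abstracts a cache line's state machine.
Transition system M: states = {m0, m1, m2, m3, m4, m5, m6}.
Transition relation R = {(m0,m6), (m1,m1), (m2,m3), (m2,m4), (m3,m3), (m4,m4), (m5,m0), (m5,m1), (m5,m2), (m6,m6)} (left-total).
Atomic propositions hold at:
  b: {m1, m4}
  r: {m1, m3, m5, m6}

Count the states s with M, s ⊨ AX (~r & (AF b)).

1

Sat(~r) = {m0, m2, m4}
AF b: least fixpoint, start Z0 = {m1, m4}, add states with every successor in Z. Already a fixed point.
Sat(AF b) = {m1, m4}
Sat(~r & (AF b)) = {m4}
Sat(AX (~r & (AF b))) = {s : every successor in {m4}} = {m4}
|Sat(AX (~r & (AF b)))| = |{m4}| = 1.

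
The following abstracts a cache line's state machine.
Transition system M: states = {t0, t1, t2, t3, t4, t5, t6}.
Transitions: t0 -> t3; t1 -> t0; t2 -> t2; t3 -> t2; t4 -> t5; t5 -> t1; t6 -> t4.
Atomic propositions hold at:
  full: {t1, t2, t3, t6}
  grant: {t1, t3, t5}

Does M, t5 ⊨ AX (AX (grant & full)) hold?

No

Sat(grant & full) = {t1, t3}
Sat(AX (grant & full)) = {s : every successor in {t1, t3}} = {t0, t5}
Sat(AX (AX (grant & full))) = {s : every successor in {t0, t5}} = {t1, t4}
t5 ∉ Sat(AX (AX (grant & full))) = {t1, t4}, so the formula does not hold at t5.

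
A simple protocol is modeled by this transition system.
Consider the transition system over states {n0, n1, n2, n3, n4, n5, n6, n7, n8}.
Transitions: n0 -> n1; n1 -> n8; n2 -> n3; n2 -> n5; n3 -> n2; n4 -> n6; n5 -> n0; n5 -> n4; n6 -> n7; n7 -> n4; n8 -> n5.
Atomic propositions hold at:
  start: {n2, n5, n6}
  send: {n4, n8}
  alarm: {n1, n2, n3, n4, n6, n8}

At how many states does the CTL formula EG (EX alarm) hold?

Sat(EX alarm) = {s : some successor in {n1, n2, n3, n4, n6, n8}} = {n0, n1, n2, n3, n4, n5, n7}
EG (EX alarm): greatest fixpoint, start Z0 = {n0, n1, n2, n3, n4, n5, n7}, keep only states in Sat with some successor in Z. Z1 = {n0, n2, n3, n5, n7}; Z2 = {n2, n3, n5}; Z3 = {n2, n3}; fixed.
Sat(EG (EX alarm)) = {n2, n3}
|Sat(EG (EX alarm))| = |{n2, n3}| = 2.

2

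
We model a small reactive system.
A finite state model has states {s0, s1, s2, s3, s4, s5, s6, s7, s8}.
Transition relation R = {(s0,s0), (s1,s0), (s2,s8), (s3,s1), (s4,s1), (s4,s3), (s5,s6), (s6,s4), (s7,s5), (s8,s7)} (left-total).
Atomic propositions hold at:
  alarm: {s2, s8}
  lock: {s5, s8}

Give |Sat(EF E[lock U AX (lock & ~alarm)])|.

3

Sat(~alarm) = {s0, s1, s3, s4, s5, s6, s7}
Sat(lock & ~alarm) = {s5}
Sat(AX (lock & ~alarm)) = {s : every successor in {s5}} = {s7}
E[lock U AX (lock & ~alarm)]: least fixpoint, start Z0 = Sat(AX (lock & ~alarm)) = {s7}, add states in Sat(lock) with some successor in Z. Z1 = {s7, s8}; fixed.
Sat(E[lock U AX (lock & ~alarm)]) = {s7, s8}
EF E[lock U AX (lock & ~alarm)]: least fixpoint, start Z0 = {s7, s8}, add states with some successor in Z. Z1 = {s2, s7, s8}; fixed.
Sat(EF E[lock U AX (lock & ~alarm)]) = {s2, s7, s8}
|Sat(EF E[lock U AX (lock & ~alarm)])| = |{s2, s7, s8}| = 3.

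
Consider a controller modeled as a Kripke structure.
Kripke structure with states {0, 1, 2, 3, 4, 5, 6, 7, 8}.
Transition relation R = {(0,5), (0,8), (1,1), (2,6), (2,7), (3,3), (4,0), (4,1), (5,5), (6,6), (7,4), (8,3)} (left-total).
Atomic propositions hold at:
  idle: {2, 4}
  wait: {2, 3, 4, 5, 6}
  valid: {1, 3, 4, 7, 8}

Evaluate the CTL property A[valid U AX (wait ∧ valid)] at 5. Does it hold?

Sat(wait ∧ valid) = {3, 4}
Sat(AX (wait ∧ valid)) = {s : every successor in {3, 4}} = {3, 7, 8}
A[valid U AX (wait ∧ valid)]: least fixpoint, start Z0 = Sat(AX (wait ∧ valid)) = {3, 7, 8}, add states in Sat(valid) with every successor in Z. Already a fixed point.
Sat(A[valid U AX (wait ∧ valid)]) = {3, 7, 8}
5 ∉ Sat(A[valid U AX (wait ∧ valid)]) = {3, 7, 8}, so the formula does not hold at 5.

No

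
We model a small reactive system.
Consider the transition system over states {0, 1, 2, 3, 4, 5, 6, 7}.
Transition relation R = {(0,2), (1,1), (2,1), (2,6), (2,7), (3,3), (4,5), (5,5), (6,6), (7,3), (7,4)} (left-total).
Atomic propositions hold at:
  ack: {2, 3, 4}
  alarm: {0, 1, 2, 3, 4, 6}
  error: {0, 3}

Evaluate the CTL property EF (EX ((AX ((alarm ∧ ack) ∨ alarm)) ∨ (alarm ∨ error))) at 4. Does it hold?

Sat(alarm ∧ ack) = {2, 3, 4}
Sat((alarm ∧ ack) ∨ alarm) = {0, 1, 2, 3, 4, 6}
Sat(AX ((alarm ∧ ack) ∨ alarm)) = {s : every successor in {0, 1, 2, 3, 4, 6}} = {0, 1, 3, 6, 7}
Sat(alarm ∨ error) = {0, 1, 2, 3, 4, 6}
Sat((AX ((alarm ∧ ack) ∨ alarm)) ∨ (alarm ∨ error)) = {0, 1, 2, 3, 4, 6, 7}
Sat(EX ((AX ((alarm ∧ ack) ∨ alarm)) ∨ (alarm ∨ error))) = {s : some successor in {0, 1, 2, 3, 4, 6, 7}} = {0, 1, 2, 3, 6, 7}
EF (EX ((AX ((alarm ∧ ack) ∨ alarm)) ∨ (alarm ∨ error))): least fixpoint, start Z0 = {0, 1, 2, 3, 6, 7}, add states with some successor in Z. Already a fixed point.
Sat(EF (EX ((AX ((alarm ∧ ack) ∨ alarm)) ∨ (alarm ∨ error)))) = {0, 1, 2, 3, 6, 7}
4 ∉ Sat(EF (EX ((AX ((alarm ∧ ack) ∨ alarm)) ∨ (alarm ∨ error)))) = {0, 1, 2, 3, 6, 7}, so the formula does not hold at 4.

No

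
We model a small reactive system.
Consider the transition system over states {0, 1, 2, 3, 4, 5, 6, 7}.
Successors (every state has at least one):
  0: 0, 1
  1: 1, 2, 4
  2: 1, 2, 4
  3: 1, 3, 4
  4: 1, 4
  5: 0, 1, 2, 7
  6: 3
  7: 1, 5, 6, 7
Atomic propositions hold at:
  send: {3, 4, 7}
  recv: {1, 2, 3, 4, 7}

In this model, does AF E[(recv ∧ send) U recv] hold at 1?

Yes

Sat(recv ∧ send) = {3, 4, 7}
E[(recv ∧ send) U recv]: least fixpoint, start Z0 = Sat(recv) = {1, 2, 3, 4, 7}, add states in Sat(recv ∧ send) with some successor in Z. Already a fixed point.
Sat(E[(recv ∧ send) U recv]) = {1, 2, 3, 4, 7}
AF E[(recv ∧ send) U recv]: least fixpoint, start Z0 = {1, 2, 3, 4, 7}, add states with every successor in Z. Z1 = {1, 2, 3, 4, 6, 7}; fixed.
Sat(AF E[(recv ∧ send) U recv]) = {1, 2, 3, 4, 6, 7}
1 ∈ Sat(AF E[(recv ∧ send) U recv]) = {1, 2, 3, 4, 6, 7}, so the formula holds at 1.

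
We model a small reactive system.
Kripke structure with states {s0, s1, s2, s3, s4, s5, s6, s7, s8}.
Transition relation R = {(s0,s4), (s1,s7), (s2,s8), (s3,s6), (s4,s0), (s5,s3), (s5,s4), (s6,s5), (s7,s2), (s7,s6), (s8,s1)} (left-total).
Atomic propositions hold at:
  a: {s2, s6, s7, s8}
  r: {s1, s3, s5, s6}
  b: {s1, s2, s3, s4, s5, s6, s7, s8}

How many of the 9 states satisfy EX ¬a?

5

Sat(¬a) = {s0, s1, s3, s4, s5}
Sat(EX ¬a) = {s : some successor in {s0, s1, s3, s4, s5}} = {s0, s4, s5, s6, s8}
|Sat(EX ¬a)| = |{s0, s4, s5, s6, s8}| = 5.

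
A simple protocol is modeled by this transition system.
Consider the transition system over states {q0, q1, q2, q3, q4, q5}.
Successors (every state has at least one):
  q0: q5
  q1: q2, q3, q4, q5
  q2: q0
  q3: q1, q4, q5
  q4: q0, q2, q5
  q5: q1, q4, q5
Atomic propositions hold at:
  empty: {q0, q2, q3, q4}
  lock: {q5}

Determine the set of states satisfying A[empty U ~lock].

Sat(~lock) = {q0, q1, q2, q3, q4}
A[empty U ~lock]: least fixpoint, start Z0 = Sat(~lock) = {q0, q1, q2, q3, q4}, add states in Sat(empty) with every successor in Z. Already a fixed point.
Sat(A[empty U ~lock]) = {q0, q1, q2, q3, q4}

{q0, q1, q2, q3, q4}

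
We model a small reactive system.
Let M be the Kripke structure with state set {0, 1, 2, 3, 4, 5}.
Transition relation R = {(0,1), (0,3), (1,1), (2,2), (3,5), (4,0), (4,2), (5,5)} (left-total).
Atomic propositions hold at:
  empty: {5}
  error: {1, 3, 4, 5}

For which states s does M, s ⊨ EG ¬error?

{2}

Sat(¬error) = {0, 2}
EG ¬error: greatest fixpoint, start Z0 = {0, 2}, keep only states in Sat with some successor in Z. Z1 = {2}; fixed.
Sat(EG ¬error) = {2}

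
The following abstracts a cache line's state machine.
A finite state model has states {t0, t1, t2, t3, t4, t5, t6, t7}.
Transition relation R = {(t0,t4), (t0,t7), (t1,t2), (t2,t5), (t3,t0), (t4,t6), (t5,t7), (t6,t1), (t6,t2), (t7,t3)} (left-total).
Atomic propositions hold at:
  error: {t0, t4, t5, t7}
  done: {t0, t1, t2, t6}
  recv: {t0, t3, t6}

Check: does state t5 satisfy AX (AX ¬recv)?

No

Sat(¬recv) = {t1, t2, t4, t5, t7}
Sat(AX ¬recv) = {s : every successor in {t1, t2, t4, t5, t7}} = {t0, t1, t2, t5, t6}
Sat(AX (AX ¬recv)) = {s : every successor in {t0, t1, t2, t5, t6}} = {t1, t2, t3, t4, t6}
t5 ∉ Sat(AX (AX ¬recv)) = {t1, t2, t3, t4, t6}, so the formula does not hold at t5.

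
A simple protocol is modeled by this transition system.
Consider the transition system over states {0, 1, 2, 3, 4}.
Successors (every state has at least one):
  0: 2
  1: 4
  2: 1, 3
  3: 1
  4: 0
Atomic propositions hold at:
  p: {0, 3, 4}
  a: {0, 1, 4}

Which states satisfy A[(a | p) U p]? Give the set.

{0, 1, 3, 4}

Sat(a | p) = {0, 1, 3, 4}
A[(a | p) U p]: least fixpoint, start Z0 = Sat(p) = {0, 3, 4}, add states in Sat(a | p) with every successor in Z. Z1 = {0, 1, 3, 4}; fixed.
Sat(A[(a | p) U p]) = {0, 1, 3, 4}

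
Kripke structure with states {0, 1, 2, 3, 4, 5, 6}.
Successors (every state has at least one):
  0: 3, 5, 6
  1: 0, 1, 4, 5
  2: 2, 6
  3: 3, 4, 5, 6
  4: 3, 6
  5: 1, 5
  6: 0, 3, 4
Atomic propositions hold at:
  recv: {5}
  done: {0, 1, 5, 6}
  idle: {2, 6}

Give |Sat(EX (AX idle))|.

1

Sat(AX idle) = {s : every successor in {2, 6}} = {2}
Sat(EX (AX idle)) = {s : some successor in {2}} = {2}
|Sat(EX (AX idle))| = |{2}| = 1.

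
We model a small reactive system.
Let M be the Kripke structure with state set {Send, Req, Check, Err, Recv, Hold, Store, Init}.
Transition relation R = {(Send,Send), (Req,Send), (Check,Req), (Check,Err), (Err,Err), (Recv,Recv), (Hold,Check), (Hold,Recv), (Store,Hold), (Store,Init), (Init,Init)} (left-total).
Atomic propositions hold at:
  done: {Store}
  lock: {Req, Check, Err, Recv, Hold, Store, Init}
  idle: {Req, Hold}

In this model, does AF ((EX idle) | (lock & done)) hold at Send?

No

Sat(EX idle) = {s : some successor in {Req, Hold}} = {Check, Store}
Sat(lock & done) = {Store}
Sat((EX idle) | (lock & done)) = {Check, Store}
AF ((EX idle) | (lock & done)): least fixpoint, start Z0 = {Check, Store}, add states with every successor in Z. Already a fixed point.
Sat(AF ((EX idle) | (lock & done))) = {Check, Store}
Send ∉ Sat(AF ((EX idle) | (lock & done))) = {Check, Store}, so the formula does not hold at Send.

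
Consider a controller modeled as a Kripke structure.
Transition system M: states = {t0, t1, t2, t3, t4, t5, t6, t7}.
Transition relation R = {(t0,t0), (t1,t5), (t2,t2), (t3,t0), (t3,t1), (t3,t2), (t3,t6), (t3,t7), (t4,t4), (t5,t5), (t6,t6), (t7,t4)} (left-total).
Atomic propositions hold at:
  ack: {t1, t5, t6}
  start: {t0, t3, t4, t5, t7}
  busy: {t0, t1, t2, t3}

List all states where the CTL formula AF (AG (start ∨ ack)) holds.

{t0, t1, t4, t5, t6, t7}

Sat(start ∨ ack) = {t0, t1, t3, t4, t5, t6, t7}
AG (start ∨ ack): greatest fixpoint, start Z0 = {t0, t1, t3, t4, t5, t6, t7}, keep only states in Sat with every successor in Z. Z1 = {t0, t1, t4, t5, t6, t7}; fixed.
Sat(AG (start ∨ ack)) = {t0, t1, t4, t5, t6, t7}
AF (AG (start ∨ ack)): least fixpoint, start Z0 = {t0, t1, t4, t5, t6, t7}, add states with every successor in Z. Already a fixed point.
Sat(AF (AG (start ∨ ack))) = {t0, t1, t4, t5, t6, t7}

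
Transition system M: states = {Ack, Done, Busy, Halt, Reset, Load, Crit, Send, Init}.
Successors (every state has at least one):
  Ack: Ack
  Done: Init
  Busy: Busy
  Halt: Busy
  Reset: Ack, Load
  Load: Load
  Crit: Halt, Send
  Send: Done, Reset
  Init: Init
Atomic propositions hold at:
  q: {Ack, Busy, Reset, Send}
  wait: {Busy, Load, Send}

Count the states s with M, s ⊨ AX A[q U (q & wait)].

Sat(q & wait) = {Busy, Send}
A[q U (q & wait)]: least fixpoint, start Z0 = Sat((q & wait)) = {Busy, Send}, add states in Sat(q) with every successor in Z. Already a fixed point.
Sat(A[q U (q & wait)]) = {Busy, Send}
Sat(AX A[q U (q & wait)]) = {s : every successor in {Busy, Send}} = {Busy, Halt}
|Sat(AX A[q U (q & wait)])| = |{Busy, Halt}| = 2.

2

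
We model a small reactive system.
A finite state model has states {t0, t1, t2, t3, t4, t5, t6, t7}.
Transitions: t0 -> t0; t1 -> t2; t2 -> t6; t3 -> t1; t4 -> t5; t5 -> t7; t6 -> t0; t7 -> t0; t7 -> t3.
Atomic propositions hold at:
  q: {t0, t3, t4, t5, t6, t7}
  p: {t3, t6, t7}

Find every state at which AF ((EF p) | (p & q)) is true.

EF p: least fixpoint, start Z0 = {t3, t6, t7}, add states with some successor in Z. Z1 = {t2, t3, t5, t6, t7}; Z2 = {t1, t2, t3, t4, t5, t6, t7}; fixed.
Sat(EF p) = {t1, t2, t3, t4, t5, t6, t7}
Sat(p & q) = {t3, t6, t7}
Sat((EF p) | (p & q)) = {t1, t2, t3, t4, t5, t6, t7}
AF ((EF p) | (p & q)): least fixpoint, start Z0 = {t1, t2, t3, t4, t5, t6, t7}, add states with every successor in Z. Already a fixed point.
Sat(AF ((EF p) | (p & q))) = {t1, t2, t3, t4, t5, t6, t7}

{t1, t2, t3, t4, t5, t6, t7}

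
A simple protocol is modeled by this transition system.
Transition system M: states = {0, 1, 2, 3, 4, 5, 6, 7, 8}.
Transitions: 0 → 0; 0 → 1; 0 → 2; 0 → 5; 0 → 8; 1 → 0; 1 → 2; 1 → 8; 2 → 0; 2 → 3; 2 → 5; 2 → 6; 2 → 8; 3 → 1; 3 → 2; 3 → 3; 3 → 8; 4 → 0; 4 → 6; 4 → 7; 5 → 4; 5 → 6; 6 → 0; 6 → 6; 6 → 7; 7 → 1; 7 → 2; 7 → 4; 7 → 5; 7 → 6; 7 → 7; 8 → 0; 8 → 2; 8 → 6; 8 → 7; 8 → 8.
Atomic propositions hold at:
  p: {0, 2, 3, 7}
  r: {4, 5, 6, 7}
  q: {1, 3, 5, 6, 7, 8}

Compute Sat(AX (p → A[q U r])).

{5}

A[q U r]: least fixpoint, start Z0 = Sat(r) = {4, 5, 6, 7}, add states in Sat(q) with every successor in Z. Already a fixed point.
Sat(A[q U r]) = {4, 5, 6, 7}
Sat(p → A[q U r]) = {1, 4, 5, 6, 7, 8}
Sat(AX (p → A[q U r])) = {s : every successor in {1, 4, 5, 6, 7, 8}} = {5}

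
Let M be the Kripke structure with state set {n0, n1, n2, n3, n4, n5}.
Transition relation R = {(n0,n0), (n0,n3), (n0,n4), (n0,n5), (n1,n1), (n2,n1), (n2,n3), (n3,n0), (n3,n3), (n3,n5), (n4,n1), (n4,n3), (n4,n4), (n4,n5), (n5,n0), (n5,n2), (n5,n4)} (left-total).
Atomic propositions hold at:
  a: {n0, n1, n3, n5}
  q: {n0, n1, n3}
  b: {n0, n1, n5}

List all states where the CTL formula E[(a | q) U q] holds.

{n0, n1, n3, n5}

Sat(a | q) = {n0, n1, n3, n5}
E[(a | q) U q]: least fixpoint, start Z0 = Sat(q) = {n0, n1, n3}, add states in Sat(a | q) with some successor in Z. Z1 = {n0, n1, n3, n5}; fixed.
Sat(E[(a | q) U q]) = {n0, n1, n3, n5}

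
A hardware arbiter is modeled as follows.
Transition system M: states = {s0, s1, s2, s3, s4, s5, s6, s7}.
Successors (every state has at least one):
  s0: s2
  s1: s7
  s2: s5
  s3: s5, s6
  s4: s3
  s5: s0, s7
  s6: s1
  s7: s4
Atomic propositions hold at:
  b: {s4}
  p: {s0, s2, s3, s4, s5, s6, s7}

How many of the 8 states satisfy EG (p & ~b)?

Sat(~b) = {s0, s1, s2, s3, s5, s6, s7}
Sat(p & ~b) = {s0, s2, s3, s5, s6, s7}
EG (p & ~b): greatest fixpoint, start Z0 = {s0, s2, s3, s5, s6, s7}, keep only states in Sat with some successor in Z. Z1 = {s0, s2, s3, s5}; fixed.
Sat(EG (p & ~b)) = {s0, s2, s3, s5}
|Sat(EG (p & ~b))| = |{s0, s2, s3, s5}| = 4.

4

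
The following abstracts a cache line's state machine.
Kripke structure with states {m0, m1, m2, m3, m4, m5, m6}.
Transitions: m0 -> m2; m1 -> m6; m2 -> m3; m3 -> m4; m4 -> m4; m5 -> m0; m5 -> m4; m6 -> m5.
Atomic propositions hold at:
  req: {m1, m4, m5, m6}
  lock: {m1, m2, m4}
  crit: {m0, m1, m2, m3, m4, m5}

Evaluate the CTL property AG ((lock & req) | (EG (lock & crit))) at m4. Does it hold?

Yes

Sat(lock & req) = {m1, m4}
Sat(lock & crit) = {m1, m2, m4}
EG (lock & crit): greatest fixpoint, start Z0 = {m1, m2, m4}, keep only states in Sat with some successor in Z. Z1 = {m4}; fixed.
Sat(EG (lock & crit)) = {m4}
Sat((lock & req) | (EG (lock & crit))) = {m1, m4}
AG ((lock & req) | (EG (lock & crit))): greatest fixpoint, start Z0 = {m1, m4}, keep only states in Sat with every successor in Z. Z1 = {m4}; fixed.
Sat(AG ((lock & req) | (EG (lock & crit)))) = {m4}
m4 ∈ Sat(AG ((lock & req) | (EG (lock & crit)))) = {m4}, so the formula holds at m4.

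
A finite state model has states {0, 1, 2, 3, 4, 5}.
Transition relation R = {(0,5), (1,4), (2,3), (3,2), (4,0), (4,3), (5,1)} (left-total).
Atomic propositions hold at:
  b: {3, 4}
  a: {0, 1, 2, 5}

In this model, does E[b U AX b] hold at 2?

Yes

Sat(AX b) = {s : every successor in {3, 4}} = {1, 2}
E[b U AX b]: least fixpoint, start Z0 = Sat(AX b) = {1, 2}, add states in Sat(b) with some successor in Z. Z1 = {1, 2, 3}; Z2 = {1, 2, 3, 4}; fixed.
Sat(E[b U AX b]) = {1, 2, 3, 4}
2 ∈ Sat(E[b U AX b]) = {1, 2, 3, 4}, so the formula holds at 2.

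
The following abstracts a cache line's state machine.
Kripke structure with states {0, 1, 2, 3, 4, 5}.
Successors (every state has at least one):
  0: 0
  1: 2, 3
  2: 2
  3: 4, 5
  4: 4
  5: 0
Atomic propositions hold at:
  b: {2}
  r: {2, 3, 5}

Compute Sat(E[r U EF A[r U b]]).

A[r U b]: least fixpoint, start Z0 = Sat(b) = {2}, add states in Sat(r) with every successor in Z. Already a fixed point.
Sat(A[r U b]) = {2}
EF A[r U b]: least fixpoint, start Z0 = {2}, add states with some successor in Z. Z1 = {1, 2}; fixed.
Sat(EF A[r U b]) = {1, 2}
E[r U EF A[r U b]]: least fixpoint, start Z0 = Sat(EF A[r U b]) = {1, 2}, add states in Sat(r) with some successor in Z. Already a fixed point.
Sat(E[r U EF A[r U b]]) = {1, 2}

{1, 2}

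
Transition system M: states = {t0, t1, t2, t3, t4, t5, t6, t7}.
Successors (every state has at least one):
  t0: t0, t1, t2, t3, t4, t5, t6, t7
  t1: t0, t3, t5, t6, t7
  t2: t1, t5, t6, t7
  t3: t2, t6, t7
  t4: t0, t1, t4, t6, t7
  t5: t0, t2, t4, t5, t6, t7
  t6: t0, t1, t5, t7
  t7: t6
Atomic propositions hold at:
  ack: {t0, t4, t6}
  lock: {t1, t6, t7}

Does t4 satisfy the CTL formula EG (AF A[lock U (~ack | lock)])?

No

Sat(~ack) = {t1, t2, t3, t5, t7}
Sat(~ack | lock) = {t1, t2, t3, t5, t6, t7}
A[lock U (~ack | lock)]: least fixpoint, start Z0 = Sat((~ack | lock)) = {t1, t2, t3, t5, t6, t7}, add states in Sat(lock) with every successor in Z. Already a fixed point.
Sat(A[lock U (~ack | lock)]) = {t1, t2, t3, t5, t6, t7}
AF A[lock U (~ack | lock)]: least fixpoint, start Z0 = {t1, t2, t3, t5, t6, t7}, add states with every successor in Z. Already a fixed point.
Sat(AF A[lock U (~ack | lock)]) = {t1, t2, t3, t5, t6, t7}
EG (AF A[lock U (~ack | lock)]): greatest fixpoint, start Z0 = {t1, t2, t3, t5, t6, t7}, keep only states in Sat with some successor in Z. Already a fixed point.
Sat(EG (AF A[lock U (~ack | lock)])) = {t1, t2, t3, t5, t6, t7}
t4 ∉ Sat(EG (AF A[lock U (~ack | lock)])) = {t1, t2, t3, t5, t6, t7}, so the formula does not hold at t4.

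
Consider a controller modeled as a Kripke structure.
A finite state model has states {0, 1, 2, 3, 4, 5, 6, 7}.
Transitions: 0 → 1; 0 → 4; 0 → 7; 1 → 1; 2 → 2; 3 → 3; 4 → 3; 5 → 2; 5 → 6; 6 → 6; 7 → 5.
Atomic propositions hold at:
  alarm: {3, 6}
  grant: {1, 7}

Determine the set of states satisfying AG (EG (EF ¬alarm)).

{1, 2}

Sat(¬alarm) = {0, 1, 2, 4, 5, 7}
EF ¬alarm: least fixpoint, start Z0 = {0, 1, 2, 4, 5, 7}, add states with some successor in Z. Already a fixed point.
Sat(EF ¬alarm) = {0, 1, 2, 4, 5, 7}
EG (EF ¬alarm): greatest fixpoint, start Z0 = {0, 1, 2, 4, 5, 7}, keep only states in Sat with some successor in Z. Z1 = {0, 1, 2, 5, 7}; fixed.
Sat(EG (EF ¬alarm)) = {0, 1, 2, 5, 7}
AG (EG (EF ¬alarm)): greatest fixpoint, start Z0 = {0, 1, 2, 5, 7}, keep only states in Sat with every successor in Z. Z1 = {1, 2, 7}; Z2 = {1, 2}; fixed.
Sat(AG (EG (EF ¬alarm))) = {1, 2}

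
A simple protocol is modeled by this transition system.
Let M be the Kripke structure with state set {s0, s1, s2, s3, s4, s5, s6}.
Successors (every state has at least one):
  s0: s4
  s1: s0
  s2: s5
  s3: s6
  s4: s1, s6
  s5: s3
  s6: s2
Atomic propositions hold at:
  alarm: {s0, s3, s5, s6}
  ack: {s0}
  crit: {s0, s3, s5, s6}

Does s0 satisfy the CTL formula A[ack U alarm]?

A[ack U alarm]: least fixpoint, start Z0 = Sat(alarm) = {s0, s3, s5, s6}, add states in Sat(ack) with every successor in Z. Already a fixed point.
Sat(A[ack U alarm]) = {s0, s3, s5, s6}
s0 ∈ Sat(A[ack U alarm]) = {s0, s3, s5, s6}, so the formula holds at s0.

Yes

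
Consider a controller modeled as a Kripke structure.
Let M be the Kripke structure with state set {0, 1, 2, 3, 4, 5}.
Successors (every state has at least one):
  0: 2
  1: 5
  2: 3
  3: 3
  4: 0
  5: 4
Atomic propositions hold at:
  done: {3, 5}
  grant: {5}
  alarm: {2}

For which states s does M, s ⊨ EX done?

Sat(EX done) = {s : some successor in {3, 5}} = {1, 2, 3}

{1, 2, 3}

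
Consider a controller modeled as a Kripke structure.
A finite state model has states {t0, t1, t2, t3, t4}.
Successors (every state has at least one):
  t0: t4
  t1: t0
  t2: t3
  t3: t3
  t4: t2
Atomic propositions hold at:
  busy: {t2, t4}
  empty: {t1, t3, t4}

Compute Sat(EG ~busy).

{t3}

Sat(~busy) = {t0, t1, t3}
EG ~busy: greatest fixpoint, start Z0 = {t0, t1, t3}, keep only states in Sat with some successor in Z. Z1 = {t1, t3}; Z2 = {t3}; fixed.
Sat(EG ~busy) = {t3}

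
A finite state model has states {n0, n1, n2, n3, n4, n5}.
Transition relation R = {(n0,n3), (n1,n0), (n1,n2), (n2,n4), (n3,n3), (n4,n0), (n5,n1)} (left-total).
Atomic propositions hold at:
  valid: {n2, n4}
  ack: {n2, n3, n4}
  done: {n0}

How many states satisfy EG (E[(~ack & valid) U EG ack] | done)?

Sat(~ack) = {n0, n1, n5}
Sat(~ack & valid) = ∅
EG ack: greatest fixpoint, start Z0 = {n2, n3, n4}, keep only states in Sat with some successor in Z. Z1 = {n2, n3}; Z2 = {n3}; fixed.
Sat(EG ack) = {n3}
E[(~ack & valid) U EG ack]: least fixpoint, start Z0 = Sat(EG ack) = {n3}, add states in Sat(~ack & valid) with some successor in Z. Already a fixed point.
Sat(E[(~ack & valid) U EG ack]) = {n3}
Sat(E[(~ack & valid) U EG ack] | done) = {n0, n3}
EG (E[(~ack & valid) U EG ack] | done): greatest fixpoint, start Z0 = {n0, n3}, keep only states in Sat with some successor in Z. Already a fixed point.
Sat(EG (E[(~ack & valid) U EG ack] | done)) = {n0, n3}
|Sat(EG (E[(~ack & valid) U EG ack] | done))| = |{n0, n3}| = 2.

2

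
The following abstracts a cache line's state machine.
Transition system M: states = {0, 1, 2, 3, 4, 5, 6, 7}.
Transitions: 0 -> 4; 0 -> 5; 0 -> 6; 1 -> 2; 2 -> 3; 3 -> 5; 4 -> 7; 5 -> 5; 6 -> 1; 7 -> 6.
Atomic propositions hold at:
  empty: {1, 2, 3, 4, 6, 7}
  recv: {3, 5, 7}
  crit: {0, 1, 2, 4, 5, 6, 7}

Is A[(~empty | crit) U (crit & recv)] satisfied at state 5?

Sat(~empty) = {0, 5}
Sat(~empty | crit) = {0, 1, 2, 4, 5, 6, 7}
Sat(crit & recv) = {5, 7}
A[(~empty | crit) U (crit & recv)]: least fixpoint, start Z0 = Sat((crit & recv)) = {5, 7}, add states in Sat(~empty | crit) with every successor in Z. Z1 = {4, 5, 7}; fixed.
Sat(A[(~empty | crit) U (crit & recv)]) = {4, 5, 7}
5 ∈ Sat(A[(~empty | crit) U (crit & recv)]) = {4, 5, 7}, so the formula holds at 5.

Yes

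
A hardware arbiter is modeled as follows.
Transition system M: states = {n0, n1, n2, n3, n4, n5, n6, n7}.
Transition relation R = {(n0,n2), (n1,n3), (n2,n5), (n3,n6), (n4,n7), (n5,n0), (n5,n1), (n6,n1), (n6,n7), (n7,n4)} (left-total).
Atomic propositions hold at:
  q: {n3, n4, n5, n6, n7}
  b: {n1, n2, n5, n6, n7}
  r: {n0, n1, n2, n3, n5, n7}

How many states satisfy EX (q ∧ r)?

4

Sat(q ∧ r) = {n3, n5, n7}
Sat(EX (q ∧ r)) = {s : some successor in {n3, n5, n7}} = {n1, n2, n4, n6}
|Sat(EX (q ∧ r))| = |{n1, n2, n4, n6}| = 4.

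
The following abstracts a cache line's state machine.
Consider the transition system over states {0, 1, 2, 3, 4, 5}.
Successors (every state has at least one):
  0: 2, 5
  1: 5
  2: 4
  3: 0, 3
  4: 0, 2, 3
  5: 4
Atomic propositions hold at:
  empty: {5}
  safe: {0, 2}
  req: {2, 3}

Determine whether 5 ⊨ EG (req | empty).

No

Sat(req | empty) = {2, 3, 5}
EG (req | empty): greatest fixpoint, start Z0 = {2, 3, 5}, keep only states in Sat with some successor in Z. Z1 = {3}; fixed.
Sat(EG (req | empty)) = {3}
5 ∉ Sat(EG (req | empty)) = {3}, so the formula does not hold at 5.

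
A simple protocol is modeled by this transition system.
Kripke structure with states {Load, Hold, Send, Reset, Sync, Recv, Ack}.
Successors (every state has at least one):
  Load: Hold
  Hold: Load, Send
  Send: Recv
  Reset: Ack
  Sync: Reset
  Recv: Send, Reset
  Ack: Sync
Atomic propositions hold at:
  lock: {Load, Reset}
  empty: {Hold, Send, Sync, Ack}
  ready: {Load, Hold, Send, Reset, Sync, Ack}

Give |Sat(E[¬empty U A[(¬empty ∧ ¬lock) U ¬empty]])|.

3

Sat(¬empty) = {Load, Reset, Recv}
Sat(¬lock) = {Hold, Send, Sync, Recv, Ack}
Sat(¬empty ∧ ¬lock) = {Recv}
A[(¬empty ∧ ¬lock) U ¬empty]: least fixpoint, start Z0 = Sat(¬empty) = {Load, Reset, Recv}, add states in Sat(¬empty ∧ ¬lock) with every successor in Z. Already a fixed point.
Sat(A[(¬empty ∧ ¬lock) U ¬empty]) = {Load, Reset, Recv}
E[¬empty U A[(¬empty ∧ ¬lock) U ¬empty]]: least fixpoint, start Z0 = Sat(A[(¬empty ∧ ¬lock) U ¬empty]) = {Load, Reset, Recv}, add states in Sat(¬empty) with some successor in Z. Already a fixed point.
Sat(E[¬empty U A[(¬empty ∧ ¬lock) U ¬empty]]) = {Load, Reset, Recv}
|Sat(E[¬empty U A[(¬empty ∧ ¬lock) U ¬empty]])| = |{Load, Reset, Recv}| = 3.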